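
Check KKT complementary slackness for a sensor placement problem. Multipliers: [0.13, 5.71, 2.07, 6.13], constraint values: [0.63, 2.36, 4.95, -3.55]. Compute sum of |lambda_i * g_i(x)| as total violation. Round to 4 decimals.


KKT complementary slackness check:
lambda_1 * g_1 = 0.13 * 0.63 = 0.0819
lambda_2 * g_2 = 5.71 * 2.36 = 13.4756
lambda_3 * g_3 = 2.07 * 4.95 = 10.2465
lambda_4 * g_4 = 6.13 * -3.55 = -21.7615
Total violation = 0.0819 + 13.4756 + 10.2465 + 21.7615 = 45.5655


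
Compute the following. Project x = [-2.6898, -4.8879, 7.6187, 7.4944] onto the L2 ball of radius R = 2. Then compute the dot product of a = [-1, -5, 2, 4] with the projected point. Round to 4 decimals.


Step 1: Compute ||x|| (intermediates to 6 decimals).
||x|| = sqrt((-2.6898)^2 + (-4.8879)^2 + 7.6187^2 + 7.4944^2) = 12.055588
Step 2: Project.
Since ||x|| > R, scale = R/||x|| = 2/12.055588 = 0.165898, proj(x) = scale * x
proj(x) = [-0.446232, -0.810893, 1.263927, 1.243306]
Step 3: Dot product.
a^T * proj(x) = -1*(-0.446232) - 5*(-0.810893) + 2*1.263927 + 4*1.243306 = 12.0018


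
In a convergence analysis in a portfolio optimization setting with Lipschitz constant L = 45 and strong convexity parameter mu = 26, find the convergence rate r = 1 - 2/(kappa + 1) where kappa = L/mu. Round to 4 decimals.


Step 1: Compute the condition number.
kappa = L/mu = 45/26 = 1.7308
Step 2: Compute the convergence rate.
r = 1 - 2/(kappa + 1) = 1 - 2*mu/(L + mu) = (L - mu)/(L + mu) = 19/71 = 0.2676


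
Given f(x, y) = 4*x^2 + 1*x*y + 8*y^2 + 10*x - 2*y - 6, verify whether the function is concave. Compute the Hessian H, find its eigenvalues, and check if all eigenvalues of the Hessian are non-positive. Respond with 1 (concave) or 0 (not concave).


The Hessian of f(x,y) = 4*x^2 + 1*x*y + 8*y^2 + 10*x - 2*y - 6 is:
H = [[8, 1], [1, 16]]
Trace = 8 + 16 = 24
Determinant = 8*16 - (1)^2 = 127
Discriminant = (24)^2 - 4*127 = 68.0
Eigenvalues: lambda_1 = 7.8769, lambda_2 = 16.1231
The function is not concave.

0


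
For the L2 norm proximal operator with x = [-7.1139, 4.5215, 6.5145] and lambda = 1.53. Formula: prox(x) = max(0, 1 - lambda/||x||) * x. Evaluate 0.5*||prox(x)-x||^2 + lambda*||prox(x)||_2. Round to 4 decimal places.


Step 1: Compute ||x||.
||x|| = 10.6532
Step 2: Compute scaling factor.
scale = max(0, 1 - 1.53/10.6532) = 0.8564
Step 3: prox(x) = [-6.0922, 3.8721, 5.5789]
||prox(x)|| = 9.1232
Step 4: Proximal objective.
0.5*||prox-x||^2 = 1.1705
lambda*||prox|| = 13.9585
Total = 15.1289


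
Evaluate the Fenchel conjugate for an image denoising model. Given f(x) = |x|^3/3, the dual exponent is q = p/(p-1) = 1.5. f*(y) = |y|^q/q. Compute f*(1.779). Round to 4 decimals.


The conjugate exponent q satisfies 1/p + 1/q = 1.
p = 3, so q = 3/(3 - 1) = 1.5
|y|^q = 1.779^1.5 = 2.3728
f*(1.779) = 2.3728 / 1.5 = 1.5819


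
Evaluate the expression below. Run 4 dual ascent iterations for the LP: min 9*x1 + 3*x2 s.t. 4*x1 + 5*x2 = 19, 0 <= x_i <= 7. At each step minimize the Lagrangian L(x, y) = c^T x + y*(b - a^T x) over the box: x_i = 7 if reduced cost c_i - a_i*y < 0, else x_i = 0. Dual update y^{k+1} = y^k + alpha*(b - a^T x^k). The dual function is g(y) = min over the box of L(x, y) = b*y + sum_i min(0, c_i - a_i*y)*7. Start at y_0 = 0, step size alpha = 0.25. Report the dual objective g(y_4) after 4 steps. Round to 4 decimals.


Dual ascent for LP: min 9*x1 + 3*x2, 4*x1 + 5*x2 = 19, 0 <= x_i <= 7
Step 1: y^k = 0.0, reduced costs: (9.0, 3.0)
  x^k = (0.0, 0.0), subgradient = b - a^T x = 19.0
  y^{k+1} = 0.0 + 0.25*19.0 = 4.75
Step 2: y^k = 4.75, reduced costs: (-10.0, -20.75)
  x^k = (7.0, 7.0), subgradient = b - a^T x = -44.0
  y^{k+1} = 4.75 + 0.25*-44.0 = -6.25
Step 3: y^k = -6.25, reduced costs: (34.0, 34.25)
  x^k = (0.0, 0.0), subgradient = b - a^T x = 19.0
  y^{k+1} = -6.25 + 0.25*19.0 = -1.5
Step 4: y^k = -1.5, reduced costs: (15.0, 10.5)
  x^k = (0.0, 0.0), subgradient = b - a^T x = 19.0
  y^{k+1} = -1.5 + 0.25*19.0 = 3.25
Dual objective at y_4 = 3.25: reduced costs (-4.0, -13.25), box minimizer x = (7.0, 7.0)
g(y_4) = b*y + (c1 - a1*y)*x1 + (c2 - a2*y)*x2 = 19*3.25 + (-4.0)*7.0 + (-13.25)*7.0 = 61.75 - 28.0 - 92.75 = -59.0


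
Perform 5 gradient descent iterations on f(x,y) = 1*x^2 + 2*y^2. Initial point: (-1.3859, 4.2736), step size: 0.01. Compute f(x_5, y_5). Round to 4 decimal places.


Gradient descent on f(x,y) = 1*x^2 + 2*y^2.
Starting point: (-1.3859, 4.2736), alpha = 0.01
Step 1: grad_x = 2*1*-1.3859 = -2.7718, grad_y = 2*2*4.2736 = 17.0944
  x_1 = -1.3859 - 0.01*-2.7718 = -1.3582
  y_1 = 4.2736 - 0.01*17.0944 = 4.1027
Step 2: grad_x = 2*1*-1.3582 = -2.7164, grad_y = 2*2*4.1027 = 16.4106
  x_2 = -1.3582 - 0.01*-2.7164 = -1.331
  y_2 = 4.1027 - 0.01*16.4106 = 3.9385
Step 3: grad_x = 2*1*-1.331 = -2.662, grad_y = 2*2*3.9385 = 15.7542
  x_3 = -1.331 - 0.01*-2.662 = -1.3044
  y_3 = 3.9385 - 0.01*15.7542 = 3.781
Step 4: grad_x = 2*1*-1.3044 = -2.6088, grad_y = 2*2*3.781 = 15.124
  x_4 = -1.3044 - 0.01*-2.6088 = -1.2783
  y_4 = 3.781 - 0.01*15.124 = 3.6298
Step 5: grad_x = 2*1*-1.2783 = -2.5566, grad_y = 2*2*3.6298 = 14.5191
  x_5 = -1.2783 - 0.01*-2.5566 = -1.2527
  y_5 = 3.6298 - 0.01*14.5191 = 3.4846
f(-1.2527, 3.4846) = 1*(-1.2527)^2 + 2*3.4846^2 = 25.8539


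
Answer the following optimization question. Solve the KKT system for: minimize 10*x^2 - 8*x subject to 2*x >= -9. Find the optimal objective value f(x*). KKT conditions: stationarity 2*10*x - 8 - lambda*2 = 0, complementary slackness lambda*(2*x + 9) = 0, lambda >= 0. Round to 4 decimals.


Step 1: Try lambda = 0 (constraint inactive).
Stationarity: 2*10*x - 8 = 0
x* = 8/(2*10) = 0.4
Check constraint: 2*0.4 = 0.8 >= -9 -- satisfied.
Step 2: Compute optimal value.
f(x*) = 10*0.4^2 - 8*0.4 = -1.6


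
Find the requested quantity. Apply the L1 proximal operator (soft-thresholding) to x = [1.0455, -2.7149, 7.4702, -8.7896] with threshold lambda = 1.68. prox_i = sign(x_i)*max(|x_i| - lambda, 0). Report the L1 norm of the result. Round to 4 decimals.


Soft-thresholding with lambda = 1.68:
prox(1.0455) = sign(1.0455)*max(|1.0455| - 1.68, 0) = 0.0
prox(-2.7149) = sign(-2.7149)*max(|-2.7149| - 1.68, 0) = -1.0349
prox(7.4702) = sign(7.4702)*max(|7.4702| - 1.68, 0) = 5.7902
prox(-8.7896) = sign(-8.7896)*max(|-8.7896| - 1.68, 0) = -7.1096
prox(x) = [0.0, -1.0349, 5.7902, -7.1096]
||prox(x)||_1 = 0.0 + 1.0349 + 5.7902 + 7.1096 = 13.9347


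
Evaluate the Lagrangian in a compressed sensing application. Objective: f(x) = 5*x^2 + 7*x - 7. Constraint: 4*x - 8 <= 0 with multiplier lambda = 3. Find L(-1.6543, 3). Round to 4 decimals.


Step 1: Evaluate f(x).
f(-1.6543) = 5*(-1.6543)^2 + 7*(-1.6543) - 7 = -4.8966
Step 2: Evaluate g(x).
g(-1.6543) = 4*-1.6543 - 8 = -14.6172
Step 3: Compute Lagrangian.
L = -4.8966 + 3*-14.6172 = -48.7482


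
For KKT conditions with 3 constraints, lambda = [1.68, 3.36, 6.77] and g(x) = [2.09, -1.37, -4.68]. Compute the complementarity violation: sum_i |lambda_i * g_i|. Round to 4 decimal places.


KKT complementary slackness check:
lambda_1 * g_1 = 1.68 * 2.09 = 3.5112
lambda_2 * g_2 = 3.36 * -1.37 = -4.6032
lambda_3 * g_3 = 6.77 * -4.68 = -31.6836
Total violation = 3.5112 + 4.6032 + 31.6836 = 39.798


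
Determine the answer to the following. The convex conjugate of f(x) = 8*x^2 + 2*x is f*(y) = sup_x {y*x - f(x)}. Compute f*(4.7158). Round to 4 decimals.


f*(y) = sup_x {y*x - a*x^2 - b*x} = sup_x {(y-b)*x - a*x^2}
FOC: (y - b) - 2a*x = 0 => x* = (y - b)/(2a)
x* = (4.7158 - 2)/(2*8) = 0.1697
f*(4.7158) = (y-b)^2/(4a) = (4.7158 - 2)^2/(4*8)
= 7.3756/32 = 0.2305


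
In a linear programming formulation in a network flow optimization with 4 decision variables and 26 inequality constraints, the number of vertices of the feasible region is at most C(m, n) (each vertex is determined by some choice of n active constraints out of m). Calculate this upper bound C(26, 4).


Each vertex corresponds to some choice of n active constraints out of m, so the number of vertices is at most C(m, n) = m! / (n!(m-n)!).
m = 26, n = 4
Numerator: 26 * 25 * 24 * 23
Denominator: 4! = 24
C(26, 4) = 14950


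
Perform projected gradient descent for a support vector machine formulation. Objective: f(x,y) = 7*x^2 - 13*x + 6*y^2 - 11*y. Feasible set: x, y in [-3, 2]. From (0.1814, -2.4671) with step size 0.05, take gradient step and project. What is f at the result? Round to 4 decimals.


Step 1: Compute gradient at (0.1814, -2.4671).
grad_x = 2*7*0.1814 - 13 = -10.4604
grad_y = 2*6*-2.4671 - 11 = -40.6052
Step 2: Gradient step.
x_raw = 0.1814 - 0.05*-10.4604 = 0.7044
y_raw = -2.4671 - 0.05*-40.6052 = -0.4368
Step 3: Project onto [-3, 2].
x_proj = clip(0.7044) = 0.7044
y_proj = clip(-0.4368) = -0.4368
Step 4: Evaluate f.
f(0.7044, -0.4368) = 0.2662


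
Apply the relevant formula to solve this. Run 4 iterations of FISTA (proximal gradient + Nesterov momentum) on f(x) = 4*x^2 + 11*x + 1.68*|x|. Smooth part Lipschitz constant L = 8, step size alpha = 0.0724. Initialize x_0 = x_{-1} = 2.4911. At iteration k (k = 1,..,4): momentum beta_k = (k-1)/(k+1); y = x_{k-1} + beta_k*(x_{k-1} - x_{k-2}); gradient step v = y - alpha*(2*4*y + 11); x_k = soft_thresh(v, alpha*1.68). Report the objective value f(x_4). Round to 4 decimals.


FISTA on f(x) = 4*x^2 + 11*x + 1.68*|x|
L = 8, alpha = 0.0724
Iteration 1: beta = 0.0, y = 2.4911 + 0.0*(2.4911 - 2.4911) = 2.4911
  grad(y) = 30.9288, v = y - alpha*grad = 0.2519
  prox(v) = soft_thresh(0.2519, 0.1216) = 0.1302
Iteration 2: beta = 0.3333, y = 0.1302 + 0.3333*(0.1302 - 2.4911) = -0.6567
  grad(y) = 5.7461, v = y - alpha*grad = -1.0728
  prox(v) = soft_thresh(-1.0728, 0.1216) = -0.9511
Iteration 3: beta = 0.5, y = -0.9511 + 0.5*(-0.9511 - 0.1302) = -1.4918
  grad(y) = -0.9344, v = y - alpha*grad = -1.4241
  prox(v) = soft_thresh(-1.4241, 0.1216) = -1.3025
Iteration 4: beta = 0.6, y = -1.3025 + 0.6*(-1.3025 + 0.9511) = -1.5134
  grad(y) = -1.1068, v = y - alpha*grad = -1.4332
  prox(v) = soft_thresh(-1.4332, 0.1216) = -1.3116
f(x_4) = 4*(-1.3116)^2 + 11*(-1.3116) + 1.68*|-1.3116| = -5.3429


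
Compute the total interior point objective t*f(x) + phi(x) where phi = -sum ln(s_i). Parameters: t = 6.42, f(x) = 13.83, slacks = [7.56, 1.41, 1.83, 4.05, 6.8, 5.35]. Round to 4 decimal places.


Step 1: Compute log-barrier.
ln values: [2.0229, 0.3436, 0.6043, 1.3987, 1.9169, 1.6771]
phi = -(2.0229 + 0.3436 + 0.6043 + 1.3987 + 1.9169 + 1.6771) = -7.9635
Step 2: Compute augmented objective.
t*f(x) = 6.42*13.83 = 88.7886
Total = 88.7886 - 7.9635 = 80.8251


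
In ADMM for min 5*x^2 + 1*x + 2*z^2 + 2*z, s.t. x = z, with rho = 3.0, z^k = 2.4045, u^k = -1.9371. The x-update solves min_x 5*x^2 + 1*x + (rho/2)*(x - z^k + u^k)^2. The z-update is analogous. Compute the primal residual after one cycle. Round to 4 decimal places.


ADMM iteration with rho = 3.0, z^k = 2.4045, u^k = -1.9371
Step 1: x-update.
Minimize 5*x^2 + 1*x + (3.0/2)*(x - 2.4045 - 1.9371)^2
FOC: (2*5 + 3.0)*x = -1 + 3.0*(2.4045 + 1.9371)
x^{k+1} = 0.925
Step 2: z-update.
Minimize 2*z^2 + 2*z + (3.0/2)*(0.925 - z - 1.9371)^2
FOC: (2*2 + 3.0)*z = -2 + 3.0*(0.925 - 1.9371)
z^{k+1} = -0.7195
Step 3: u-update.
u^{k+1} = -1.9371 + 0.925 + 0.7195 = -0.2926
Step 4: Primal residual = |0.925 + 0.7195| = 1.6445


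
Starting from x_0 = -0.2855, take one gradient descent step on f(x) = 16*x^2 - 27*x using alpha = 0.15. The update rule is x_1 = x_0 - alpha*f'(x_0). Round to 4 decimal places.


We compute the gradient at x_0 and apply the update.
f'(x) = 32*x - 27
f'(-0.2855) = 32*-0.2855 - 27 = -36.136
x_1 = -0.2855 - 0.15*-36.136 = 5.1349


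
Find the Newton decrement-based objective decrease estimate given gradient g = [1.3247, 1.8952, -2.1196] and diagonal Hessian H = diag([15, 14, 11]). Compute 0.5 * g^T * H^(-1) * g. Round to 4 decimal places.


Step 1: H is diagonal, so H^(-1) * g = [0.0883, 0.1354, -0.1927].
Step 2: g^T H^(-1) g = sum_i g_i^2 / H_ii
  = (1.3247)^2/15 + (1.8952)^2/14 + (-2.1196)^2/11
  = 0.117 + 0.2566 + 0.4084 = 0.782
Step 3: Objective decrease = 0.5 * g^T H^(-1) g = 0.391


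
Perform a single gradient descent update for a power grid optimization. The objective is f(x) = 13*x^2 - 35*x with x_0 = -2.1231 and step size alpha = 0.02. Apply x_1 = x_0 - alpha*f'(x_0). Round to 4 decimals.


We compute the gradient at x_0 and apply the update.
f'(x) = 26*x - 35
f'(-2.1231) = 26*-2.1231 - 35 = -90.2006
x_1 = -2.1231 - 0.02*-90.2006 = -0.3191


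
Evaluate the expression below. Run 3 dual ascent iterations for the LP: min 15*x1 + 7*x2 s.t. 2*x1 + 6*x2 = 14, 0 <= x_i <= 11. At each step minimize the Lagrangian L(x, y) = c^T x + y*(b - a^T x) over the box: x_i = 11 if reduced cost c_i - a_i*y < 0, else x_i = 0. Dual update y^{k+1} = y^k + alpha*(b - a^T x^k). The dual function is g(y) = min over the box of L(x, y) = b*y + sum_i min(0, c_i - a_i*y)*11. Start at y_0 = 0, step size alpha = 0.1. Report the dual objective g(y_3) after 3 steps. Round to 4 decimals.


Dual ascent for LP: min 15*x1 + 7*x2, 2*x1 + 6*x2 = 14, 0 <= x_i <= 11
Step 1: y^k = 0.0, reduced costs: (15.0, 7.0)
  x^k = (0.0, 0.0), subgradient = b - a^T x = 14.0
  y^{k+1} = 0.0 + 0.1*14.0 = 1.4
Step 2: y^k = 1.4, reduced costs: (12.2, -1.4)
  x^k = (0.0, 11.0), subgradient = b - a^T x = -52.0
  y^{k+1} = 1.4 + 0.1*-52.0 = -3.8
Step 3: y^k = -3.8, reduced costs: (22.6, 29.8)
  x^k = (0.0, 0.0), subgradient = b - a^T x = 14.0
  y^{k+1} = -3.8 + 0.1*14.0 = -2.4
Dual objective at y_3 = -2.4: reduced costs (19.8, 21.4), box minimizer x = (0.0, 0.0)
g(y_3) = b*y + (c1 - a1*y)*x1 + (c2 - a2*y)*x2 = 14*(-2.4) + 19.8*0.0 + 21.4*0.0 = -33.6 + 0.0 + 0.0 = -33.6


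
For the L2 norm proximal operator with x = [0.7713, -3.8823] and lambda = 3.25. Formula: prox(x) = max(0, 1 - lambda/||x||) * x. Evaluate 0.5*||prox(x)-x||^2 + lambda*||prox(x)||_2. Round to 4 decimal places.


Step 1: Compute ||x||.
||x|| = 3.9582
Step 2: Compute scaling factor.
scale = max(0, 1 - 3.25/3.9582) = 0.1789
Step 3: prox(x) = [0.138, -0.6946]
||prox(x)|| = 0.7082
Step 4: Proximal objective.
0.5*||prox-x||^2 = 5.2813
lambda*||prox|| = 2.3017
Total = 7.5828


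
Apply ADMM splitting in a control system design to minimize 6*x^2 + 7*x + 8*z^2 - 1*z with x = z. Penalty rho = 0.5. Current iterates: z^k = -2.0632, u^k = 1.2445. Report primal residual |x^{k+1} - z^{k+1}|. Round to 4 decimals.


ADMM iteration with rho = 0.5, z^k = -2.0632, u^k = 1.2445
Step 1: x-update.
Minimize 6*x^2 + 7*x + (0.5/2)*(x + 2.0632 + 1.2445)^2
FOC: (2*6 + 0.5)*x = -7 + 0.5*(-2.0632 - 1.2445)
x^{k+1} = -0.6923
Step 2: z-update.
Minimize 8*z^2 - 1*z + (0.5/2)*(-0.6923 - z + 1.2445)^2
FOC: (2*8 + 0.5)*z = 1 + 0.5*(-0.6923 + 1.2445)
z^{k+1} = 0.0773
Step 3: u-update.
u^{k+1} = 1.2445 - 0.6923 - 0.0773 = 0.4749
Step 4: Primal residual = |-0.6923 - 0.0773| = 0.7696


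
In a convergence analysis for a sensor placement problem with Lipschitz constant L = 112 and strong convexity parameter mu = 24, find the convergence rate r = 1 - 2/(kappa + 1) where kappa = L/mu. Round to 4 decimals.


Step 1: Compute the condition number.
kappa = L/mu = 112/24 = 4.6667
Step 2: Compute the convergence rate.
r = 1 - 2/(kappa + 1) = 1 - 2*mu/(L + mu) = (L - mu)/(L + mu) = 88/136 = 0.6471


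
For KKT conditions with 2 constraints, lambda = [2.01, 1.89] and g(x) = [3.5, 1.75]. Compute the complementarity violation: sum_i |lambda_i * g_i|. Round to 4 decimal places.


KKT complementary slackness check:
lambda_1 * g_1 = 2.01 * 3.5 = 7.035
lambda_2 * g_2 = 1.89 * 1.75 = 3.3075
Total violation = 7.035 + 3.3075 = 10.3425


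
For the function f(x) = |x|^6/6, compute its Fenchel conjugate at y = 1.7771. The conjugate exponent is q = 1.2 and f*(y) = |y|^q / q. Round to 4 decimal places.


The conjugate exponent q satisfies 1/p + 1/q = 1.
p = 6, so q = 6/(6 - 1) = 1.2
|y|^q = 1.7771^1.2 = 1.9937
f*(1.7771) = 1.9937 / 1.2 = 1.6614


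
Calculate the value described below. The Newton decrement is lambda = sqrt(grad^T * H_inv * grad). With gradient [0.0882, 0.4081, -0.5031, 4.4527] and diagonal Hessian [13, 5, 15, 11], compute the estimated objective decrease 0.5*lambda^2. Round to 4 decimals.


Step 1: H is diagonal, so H^(-1) * g = [0.0068, 0.0816, -0.0335, 0.4048].
Step 2: g^T H^(-1) g = sum_i g_i^2 / H_ii
  = (0.0882)^2/13 + (0.4081)^2/5 + (-0.5031)^2/15 + (4.4527)^2/11
  = 0.0006 + 0.0333 + 0.0169 + 1.8024 = 1.8532
Step 3: Objective decrease = 0.5 * g^T H^(-1) g = 0.9266


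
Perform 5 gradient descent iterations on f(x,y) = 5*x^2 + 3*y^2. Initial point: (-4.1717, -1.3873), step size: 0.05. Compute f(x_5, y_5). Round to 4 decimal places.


Gradient descent on f(x,y) = 5*x^2 + 3*y^2.
Starting point: (-4.1717, -1.3873), alpha = 0.05
Step 1: grad_x = 2*5*-4.1717 = -41.717, grad_y = 2*3*-1.3873 = -8.3238
  x_1 = -4.1717 - 0.05*-41.717 = -2.0859
  y_1 = -1.3873 - 0.05*-8.3238 = -0.9711
Step 2: grad_x = 2*5*-2.0859 = -20.8585, grad_y = 2*3*-0.9711 = -5.8267
  x_2 = -2.0859 - 0.05*-20.8585 = -1.0429
  y_2 = -0.9711 - 0.05*-5.8267 = -0.6798
Step 3: grad_x = 2*5*-1.0429 = -10.4293, grad_y = 2*3*-0.6798 = -4.0787
  x_3 = -1.0429 - 0.05*-10.4293 = -0.5215
  y_3 = -0.6798 - 0.05*-4.0787 = -0.4758
Step 4: grad_x = 2*5*-0.5215 = -5.2146, grad_y = 2*3*-0.4758 = -2.8551
  x_4 = -0.5215 - 0.05*-5.2146 = -0.2607
  y_4 = -0.4758 - 0.05*-2.8551 = -0.3331
Step 5: grad_x = 2*5*-0.2607 = -2.6073, grad_y = 2*3*-0.3331 = -1.9985
  x_5 = -0.2607 - 0.05*-2.6073 = -0.1304
  y_5 = -0.3331 - 0.05*-1.9985 = -0.2332
f(-0.1304, -0.2332) = 5*(-0.1304)^2 + 3*(-0.2332)^2 = 0.2481


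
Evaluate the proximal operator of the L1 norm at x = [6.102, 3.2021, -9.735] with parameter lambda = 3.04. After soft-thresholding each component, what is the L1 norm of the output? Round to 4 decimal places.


Soft-thresholding with lambda = 3.04:
prox(6.102) = sign(6.102)*max(|6.102| - 3.04, 0) = 3.062
prox(3.2021) = sign(3.2021)*max(|3.2021| - 3.04, 0) = 0.1621
prox(-9.735) = sign(-9.735)*max(|-9.735| - 3.04, 0) = -6.695
prox(x) = [3.062, 0.1621, -6.695]
||prox(x)||_1 = 3.062 + 0.1621 + 6.695 = 9.9191


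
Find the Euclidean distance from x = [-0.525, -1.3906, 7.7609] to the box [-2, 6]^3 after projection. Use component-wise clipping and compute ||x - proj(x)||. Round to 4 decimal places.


Project each component onto [-2, 6].
clip(-0.525) = -0.525, clip(-1.3906) = -1.3906, clip(7.7609) = 6.0
Projection = [-0.525, -1.3906, 6.0]
Squared diffs: [0.0, 0.0, 3.1008]
Distance = sqrt(3.1008) = 1.7609


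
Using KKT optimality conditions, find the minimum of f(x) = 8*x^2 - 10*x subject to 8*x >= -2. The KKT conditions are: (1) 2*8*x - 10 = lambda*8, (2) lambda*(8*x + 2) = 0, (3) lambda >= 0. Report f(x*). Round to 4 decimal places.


Step 1: Try lambda = 0 (constraint inactive).
Stationarity: 2*8*x - 10 = 0
x* = 10/(2*8) = 0.625
Check constraint: 8*0.625 = 5.0 >= -2 -- satisfied.
Step 2: Compute optimal value.
f(x*) = 8*0.625^2 - 10*0.625 = -3.125


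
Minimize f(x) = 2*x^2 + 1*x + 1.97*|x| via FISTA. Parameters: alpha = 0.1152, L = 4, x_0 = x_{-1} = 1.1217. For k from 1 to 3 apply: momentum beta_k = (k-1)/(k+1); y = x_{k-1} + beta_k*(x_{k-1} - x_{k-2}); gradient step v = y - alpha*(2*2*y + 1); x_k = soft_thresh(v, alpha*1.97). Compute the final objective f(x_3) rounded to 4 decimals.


FISTA on f(x) = 2*x^2 + 1*x + 1.97*|x|
L = 4, alpha = 0.1152
Iteration 1: beta = 0.0, y = 1.1217 + 0.0*(1.1217 - 1.1217) = 1.1217
  grad(y) = 5.4868, v = y - alpha*grad = 0.4896
  prox(v) = soft_thresh(0.4896, 0.2269) = 0.2627
Iteration 2: beta = 0.3333, y = 0.2627 + 0.3333*(0.2627 - 1.1217) = -0.0237
  grad(y) = 0.9053, v = y - alpha*grad = -0.128
  prox(v) = soft_thresh(-0.128, 0.2269) = 0.0
Iteration 3: beta = 0.5, y = 0.0 + 0.5*(0.0 - 0.2627) = -0.1313
  grad(y) = 0.4746, v = y - alpha*grad = -0.186
  prox(v) = soft_thresh(-0.186, 0.2269) = 0.0
f(x_3) = 2*0.0^2 + 1*0.0 + 1.97*|0.0| = 0.0


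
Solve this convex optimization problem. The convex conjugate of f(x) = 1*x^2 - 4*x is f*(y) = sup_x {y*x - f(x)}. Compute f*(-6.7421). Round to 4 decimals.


f*(y) = sup_x {y*x - a*x^2 - b*x} = sup_x {(y-b)*x - a*x^2}
FOC: (y - b) - 2a*x = 0 => x* = (y - b)/(2a)
x* = (-6.7421 + 4)/(2*1) = -1.3711
f*(-6.7421) = (y-b)^2/(4a) = (-6.7421 + 4)^2/(4*1)
= 7.5191/4 = 1.8798


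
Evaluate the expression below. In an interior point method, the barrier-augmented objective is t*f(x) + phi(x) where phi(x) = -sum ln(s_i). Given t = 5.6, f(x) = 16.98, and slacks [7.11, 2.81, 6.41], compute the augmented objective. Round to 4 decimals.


Step 1: Compute log-barrier.
ln values: [1.9615, 1.0332, 1.8579]
phi = -(1.9615 + 1.0332 + 1.8579) = -4.8525
Step 2: Compute augmented objective.
t*f(x) = 5.6*16.98 = 95.088
Total = 95.088 - 4.8525 = 90.2355


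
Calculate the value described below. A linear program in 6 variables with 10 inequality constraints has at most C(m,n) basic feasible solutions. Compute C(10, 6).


Each vertex corresponds to some choice of n active constraints out of m, so the number of vertices is at most C(m, n) = m! / (n!(m-n)!).
m = 10, n = 6
Numerator: 10 * 9 * 8 * 7 * 6 * 5
Denominator: 6! = 720
C(10, 6) = 210


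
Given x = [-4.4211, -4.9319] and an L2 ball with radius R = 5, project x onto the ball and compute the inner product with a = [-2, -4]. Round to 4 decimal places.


Step 1: Compute ||x|| (intermediates to 6 decimals).
||x|| = sqrt((-4.4211)^2 + (-4.9319)^2) = 6.623425
Step 2: Project.
Since ||x|| > R, scale = R/||x|| = 5/6.623425 = 0.754896, proj(x) = scale * x
proj(x) = [-3.337471, -3.723072]
Step 3: Dot product.
a^T * proj(x) = -2*(-3.337471) - 4*(-3.723072) = 21.5672


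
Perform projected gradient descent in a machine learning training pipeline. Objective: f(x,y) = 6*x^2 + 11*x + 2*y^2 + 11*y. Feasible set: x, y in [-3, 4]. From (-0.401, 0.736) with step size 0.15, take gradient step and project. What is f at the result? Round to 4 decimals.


Step 1: Compute gradient at (-0.401, 0.736).
grad_x = 2*6*-0.401 + 11 = 6.188
grad_y = 2*2*0.736 + 11 = 13.944
Step 2: Gradient step.
x_raw = -0.401 - 0.15*6.188 = -1.3292
y_raw = 0.736 - 0.15*13.944 = -1.3556
Step 3: Project onto [-3, 4].
x_proj = clip(-1.3292) = -1.3292
y_proj = clip(-1.3556) = -1.3556
Step 4: Evaluate f.
f(-1.3292, -1.3556) = -15.2569


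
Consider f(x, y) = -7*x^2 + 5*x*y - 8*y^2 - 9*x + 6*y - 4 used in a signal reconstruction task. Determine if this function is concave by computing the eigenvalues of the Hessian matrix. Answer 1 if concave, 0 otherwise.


The Hessian of f(x,y) = -7*x^2 + 5*x*y - 8*y^2 - 9*x + 6*y - 4 is:
H = [[-14, 5], [5, -16]]
Trace = -14 - 16 = -30
Determinant = -14*-16 - (5)^2 = 199
Discriminant = (-30)^2 - 4*199 = 104.0
Eigenvalues: lambda_1 = -20.099, lambda_2 = -9.901
The function is concave.

1


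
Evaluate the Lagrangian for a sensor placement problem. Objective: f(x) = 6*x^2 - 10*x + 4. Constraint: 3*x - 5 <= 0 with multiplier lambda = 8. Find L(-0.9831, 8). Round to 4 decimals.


Step 1: Evaluate f(x).
f(-0.9831) = 6*(-0.9831)^2 - 10*(-0.9831) + 4 = 19.6299
Step 2: Evaluate g(x).
g(-0.9831) = 3*-0.9831 - 5 = -7.9493
Step 3: Compute Lagrangian.
L = 19.6299 + 8*-7.9493 = -43.9645


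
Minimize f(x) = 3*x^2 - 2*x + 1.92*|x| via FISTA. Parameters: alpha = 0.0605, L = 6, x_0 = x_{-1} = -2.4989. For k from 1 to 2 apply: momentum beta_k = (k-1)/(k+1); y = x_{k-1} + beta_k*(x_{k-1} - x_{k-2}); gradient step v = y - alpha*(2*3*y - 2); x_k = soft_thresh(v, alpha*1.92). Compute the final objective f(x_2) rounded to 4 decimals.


FISTA on f(x) = 3*x^2 - 2*x + 1.92*|x|
L = 6, alpha = 0.0605
Iteration 1: beta = 0.0, y = -2.4989 + 0.0*(-2.4989 + 2.4989) = -2.4989
  grad(y) = -16.9934, v = y - alpha*grad = -1.4708
  prox(v) = soft_thresh(-1.4708, 0.1162) = -1.3546
Iteration 2: beta = 0.3333, y = -1.3546 + 0.3333*(-1.3546 + 2.4989) = -0.9732
  grad(y) = -7.8393, v = y - alpha*grad = -0.4989
  prox(v) = soft_thresh(-0.4989, 0.1162) = -0.3828
f(x_2) = 3*(-0.3828)^2 - 2*(-0.3828) + 1.92*|-0.3828| = 1.9401


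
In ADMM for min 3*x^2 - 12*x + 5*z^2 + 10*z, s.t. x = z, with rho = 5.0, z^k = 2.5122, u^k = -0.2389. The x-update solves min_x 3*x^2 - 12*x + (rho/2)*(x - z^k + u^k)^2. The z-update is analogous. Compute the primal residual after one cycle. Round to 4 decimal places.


ADMM iteration with rho = 5.0, z^k = 2.5122, u^k = -0.2389
Step 1: x-update.
Minimize 3*x^2 - 12*x + (5.0/2)*(x - 2.5122 - 0.2389)^2
FOC: (2*3 + 5.0)*x = 12 + 5.0*(2.5122 + 0.2389)
x^{k+1} = 2.3414
Step 2: z-update.
Minimize 5*z^2 + 10*z + (5.0/2)*(2.3414 - z - 0.2389)^2
FOC: (2*5 + 5.0)*z = -10 + 5.0*(2.3414 - 0.2389)
z^{k+1} = 0.0342
Step 3: u-update.
u^{k+1} = -0.2389 + 2.3414 - 0.0342 = 2.0683
Step 4: Primal residual = |2.3414 - 0.0342| = 2.3072


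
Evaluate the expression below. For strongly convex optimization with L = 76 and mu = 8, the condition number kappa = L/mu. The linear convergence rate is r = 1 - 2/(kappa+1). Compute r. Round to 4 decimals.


Step 1: Compute the condition number.
kappa = L/mu = 76/8 = 9.5
Step 2: Compute the convergence rate.
r = 1 - 2/(kappa + 1) = 1 - 2*mu/(L + mu) = (L - mu)/(L + mu) = 68/84 = 0.8095


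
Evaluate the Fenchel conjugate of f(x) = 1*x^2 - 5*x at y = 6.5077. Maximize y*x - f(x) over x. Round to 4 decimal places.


f*(y) = sup_x {y*x - a*x^2 - b*x} = sup_x {(y-b)*x - a*x^2}
FOC: (y - b) - 2a*x = 0 => x* = (y - b)/(2a)
x* = (6.5077 + 5)/(2*1) = 5.7539
f*(6.5077) = (y-b)^2/(4a) = (6.5077 + 5)^2/(4*1)
= 132.4272/4 = 33.1068


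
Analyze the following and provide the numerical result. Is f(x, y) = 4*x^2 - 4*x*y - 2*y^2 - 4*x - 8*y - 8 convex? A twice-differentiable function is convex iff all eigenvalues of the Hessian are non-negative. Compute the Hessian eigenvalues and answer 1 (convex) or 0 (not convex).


The Hessian of f(x,y) = 4*x^2 - 4*x*y - 2*y^2 - 4*x - 8*y - 8 is:
H = [[8, -4], [-4, -4]]
Trace = 8 - 4 = 4
Determinant = 8*-4 - (-4)^2 = -48
Discriminant = (4)^2 - 4*-48 = 208.0
Eigenvalues: lambda_1 = -5.2111, lambda_2 = 9.2111
The function is not convex.

0


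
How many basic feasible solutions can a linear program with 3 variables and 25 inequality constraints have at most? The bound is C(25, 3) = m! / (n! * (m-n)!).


Each vertex corresponds to some choice of n active constraints out of m, so the number of vertices is at most C(m, n) = m! / (n!(m-n)!).
m = 25, n = 3
Numerator: 25 * 24 * 23
Denominator: 3! = 6
C(25, 3) = 2300


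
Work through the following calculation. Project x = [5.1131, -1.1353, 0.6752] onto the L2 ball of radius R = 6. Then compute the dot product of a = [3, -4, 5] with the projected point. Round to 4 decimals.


Step 1: Compute ||x|| (intermediates to 6 decimals).
||x|| = sqrt(5.1131^2 + (-1.1353)^2 + 0.6752^2) = 5.280965
Step 2: Project.
Since ||x|| <= R, proj = x (no scaling needed).
proj(x) = [5.1131, -1.1353, 0.6752]
Step 3: Dot product.
a^T * proj(x) = 3*5.1131 - 4*(-1.1353) + 5*0.6752 = 23.2565


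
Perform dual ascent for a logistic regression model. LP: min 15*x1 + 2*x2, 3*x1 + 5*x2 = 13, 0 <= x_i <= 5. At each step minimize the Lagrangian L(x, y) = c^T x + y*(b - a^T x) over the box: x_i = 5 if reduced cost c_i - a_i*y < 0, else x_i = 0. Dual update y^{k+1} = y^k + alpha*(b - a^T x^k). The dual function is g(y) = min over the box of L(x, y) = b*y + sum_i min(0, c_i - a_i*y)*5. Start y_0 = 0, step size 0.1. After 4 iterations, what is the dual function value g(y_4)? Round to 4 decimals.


Dual ascent for LP: min 15*x1 + 2*x2, 3*x1 + 5*x2 = 13, 0 <= x_i <= 5
Step 1: y^k = 0.0, reduced costs: (15.0, 2.0)
  x^k = (0.0, 0.0), subgradient = b - a^T x = 13.0
  y^{k+1} = 0.0 + 0.1*13.0 = 1.3
Step 2: y^k = 1.3, reduced costs: (11.1, -4.5)
  x^k = (0.0, 5.0), subgradient = b - a^T x = -12.0
  y^{k+1} = 1.3 + 0.1*-12.0 = 0.1
Step 3: y^k = 0.1, reduced costs: (14.7, 1.5)
  x^k = (0.0, 0.0), subgradient = b - a^T x = 13.0
  y^{k+1} = 0.1 + 0.1*13.0 = 1.4
Step 4: y^k = 1.4, reduced costs: (10.8, -5.0)
  x^k = (0.0, 5.0), subgradient = b - a^T x = -12.0
  y^{k+1} = 1.4 + 0.1*-12.0 = 0.2
Dual objective at y_4 = 0.2: reduced costs (14.4, 1.0), box minimizer x = (0.0, 0.0)
g(y_4) = b*y + (c1 - a1*y)*x1 + (c2 - a2*y)*x2 = 13*0.2 + 14.4*0.0 + 1.0*0.0 = 2.6 + 0.0 + 0.0 = 2.6


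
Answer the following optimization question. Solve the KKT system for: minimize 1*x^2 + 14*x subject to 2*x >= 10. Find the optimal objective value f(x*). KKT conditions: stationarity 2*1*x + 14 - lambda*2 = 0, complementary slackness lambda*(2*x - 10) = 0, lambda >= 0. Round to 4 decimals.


Step 1: Try lambda = 0 (constraint inactive).
x_unc = -14/(2*1) = -7.0
Check: 2*-7.0 = -14.0 < 10 -- violated!
Step 2: Constraint must be active: 2*x = 10
x* = 10/2 = 5.0
lambda = (2*1*5.0 + 14)/2 = 12.0
Step 3: Compute optimal value.
f(x*) = 1*5.0^2 + 14*5.0 = 95.0


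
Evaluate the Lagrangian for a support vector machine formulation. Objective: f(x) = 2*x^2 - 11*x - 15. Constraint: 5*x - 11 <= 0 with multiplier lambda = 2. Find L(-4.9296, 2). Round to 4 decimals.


Step 1: Evaluate f(x).
f(-4.9296) = 2*(-4.9296)^2 - 11*(-4.9296) - 15 = 87.8275
Step 2: Evaluate g(x).
g(-4.9296) = 5*-4.9296 - 11 = -35.648
Step 3: Compute Lagrangian.
L = 87.8275 + 2*-35.648 = 16.5315


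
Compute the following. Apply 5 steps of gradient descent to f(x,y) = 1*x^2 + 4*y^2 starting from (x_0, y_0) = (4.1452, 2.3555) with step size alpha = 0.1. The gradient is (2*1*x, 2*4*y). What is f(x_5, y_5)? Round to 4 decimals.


Gradient descent on f(x,y) = 1*x^2 + 4*y^2.
Starting point: (4.1452, 2.3555), alpha = 0.1
Step 1: grad_x = 2*1*4.1452 = 8.2904, grad_y = 2*4*2.3555 = 18.844
  x_1 = 4.1452 - 0.1*8.2904 = 3.3162
  y_1 = 2.3555 - 0.1*18.844 = 0.4711
Step 2: grad_x = 2*1*3.3162 = 6.6323, grad_y = 2*4*0.4711 = 3.7688
  x_2 = 3.3162 - 0.1*6.6323 = 2.6529
  y_2 = 0.4711 - 0.1*3.7688 = 0.0942
Step 3: grad_x = 2*1*2.6529 = 5.3059, grad_y = 2*4*0.0942 = 0.7538
  x_3 = 2.6529 - 0.1*5.3059 = 2.1223
  y_3 = 0.0942 - 0.1*0.7538 = 0.0188
Step 4: grad_x = 2*1*2.1223 = 4.2447, grad_y = 2*4*0.0188 = 0.1508
  x_4 = 2.1223 - 0.1*4.2447 = 1.6979
  y_4 = 0.0188 - 0.1*0.1508 = 0.0038
Step 5: grad_x = 2*1*1.6979 = 3.3957, grad_y = 2*4*0.0038 = 0.0302
  x_5 = 1.6979 - 0.1*3.3957 = 1.3583
  y_5 = 0.0038 - 0.1*0.0302 = 0.0008
f(1.3583, 0.0008) = 1*1.3583^2 + 4*0.0008^2 = 1.845


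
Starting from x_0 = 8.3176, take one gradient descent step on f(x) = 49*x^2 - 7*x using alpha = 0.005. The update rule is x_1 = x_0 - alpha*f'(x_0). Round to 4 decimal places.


We compute the gradient at x_0 and apply the update.
f'(x) = 98*x - 7
f'(8.3176) = 98*8.3176 - 7 = 808.1248
x_1 = 8.3176 - 0.005*808.1248 = 4.277


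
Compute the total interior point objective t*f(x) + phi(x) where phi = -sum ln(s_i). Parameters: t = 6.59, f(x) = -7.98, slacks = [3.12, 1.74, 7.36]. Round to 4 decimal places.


Step 1: Compute log-barrier.
ln values: [1.1378, 0.5539, 1.9961]
phi = -(1.1378 + 0.5539 + 1.9961) = -3.6878
Step 2: Compute augmented objective.
t*f(x) = 6.59*-7.98 = -52.5882
Total = -52.5882 - 3.6878 = -56.276


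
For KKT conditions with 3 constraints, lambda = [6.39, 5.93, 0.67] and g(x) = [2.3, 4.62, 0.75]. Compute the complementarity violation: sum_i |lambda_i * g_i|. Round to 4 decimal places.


KKT complementary slackness check:
lambda_1 * g_1 = 6.39 * 2.3 = 14.697
lambda_2 * g_2 = 5.93 * 4.62 = 27.3966
lambda_3 * g_3 = 0.67 * 0.75 = 0.5025
Total violation = 14.697 + 27.3966 + 0.5025 = 42.5961


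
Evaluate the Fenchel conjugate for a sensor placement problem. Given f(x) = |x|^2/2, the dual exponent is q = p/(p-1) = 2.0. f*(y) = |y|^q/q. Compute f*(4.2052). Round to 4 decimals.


The conjugate exponent q satisfies 1/p + 1/q = 1.
p = 2, so q = 2/(2 - 1) = 2.0
|y|^q = 4.2052^2.0 = 17.6837
f*(4.2052) = 17.6837 / 2.0 = 8.8419


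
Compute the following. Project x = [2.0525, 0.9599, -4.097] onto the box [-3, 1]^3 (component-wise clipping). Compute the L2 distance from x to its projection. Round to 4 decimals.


Project each component onto [-3, 1].
clip(2.0525) = 1.0, clip(0.9599) = 0.9599, clip(-4.097) = -3.0
Projection = [1.0, 0.9599, -3.0]
Squared diffs: [1.1078, 0.0, 1.2034]
Distance = sqrt(2.3112) = 1.5203


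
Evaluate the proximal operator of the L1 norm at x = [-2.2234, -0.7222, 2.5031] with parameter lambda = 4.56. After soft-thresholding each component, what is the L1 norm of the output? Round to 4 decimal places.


Soft-thresholding with lambda = 4.56:
prox(-2.2234) = sign(-2.2234)*max(|-2.2234| - 4.56, 0) = 0.0
prox(-0.7222) = sign(-0.7222)*max(|-0.7222| - 4.56, 0) = 0.0
prox(2.5031) = sign(2.5031)*max(|2.5031| - 4.56, 0) = 0.0
prox(x) = [0.0, 0.0, 0.0]
||prox(x)||_1 = 0.0 + 0.0 + 0.0 = 0.0


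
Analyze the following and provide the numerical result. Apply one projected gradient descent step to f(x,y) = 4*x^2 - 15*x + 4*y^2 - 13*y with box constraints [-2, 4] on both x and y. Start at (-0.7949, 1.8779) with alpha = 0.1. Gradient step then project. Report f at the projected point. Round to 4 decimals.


Step 1: Compute gradient at (-0.7949, 1.8779).
grad_x = 2*4*-0.7949 - 15 = -21.3592
grad_y = 2*4*1.8779 - 13 = 2.0232
Step 2: Gradient step.
x_raw = -0.7949 - 0.1*-21.3592 = 1.341
y_raw = 1.8779 - 0.1*2.0232 = 1.6756
Step 3: Project onto [-2, 4].
x_proj = clip(1.341) = 1.341
y_proj = clip(1.6756) = 1.6756
Step 4: Evaluate f.
f(1.341, 1.6756) = -23.4742


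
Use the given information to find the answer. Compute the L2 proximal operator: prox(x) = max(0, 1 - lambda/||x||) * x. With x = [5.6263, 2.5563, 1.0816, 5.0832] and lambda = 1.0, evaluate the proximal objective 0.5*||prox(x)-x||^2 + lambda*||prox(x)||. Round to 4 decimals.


Step 1: Compute ||x||.
||x|| = 8.0746
Step 2: Compute scaling factor.
scale = max(0, 1 - 1.0/8.0746) = 0.8762
Step 3: prox(x) = [4.9295, 2.2397, 0.9476, 4.4537]
||prox(x)|| = 7.0746
Step 4: Proximal objective.
0.5*||prox-x||^2 = 0.5
lambda*||prox|| = 7.0746
Total = 7.5746


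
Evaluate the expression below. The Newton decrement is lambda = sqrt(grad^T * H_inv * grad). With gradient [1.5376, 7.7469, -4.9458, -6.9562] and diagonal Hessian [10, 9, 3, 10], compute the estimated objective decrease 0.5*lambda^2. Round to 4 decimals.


Step 1: H is diagonal, so H^(-1) * g = [0.1538, 0.8608, -1.6486, -0.6956].
Step 2: g^T H^(-1) g = sum_i g_i^2 / H_ii
  = (1.5376)^2/10 + (7.7469)^2/9 + (-4.9458)^2/3 + (-6.9562)^2/10
  = 0.2364 + 6.6683 + 8.1536 + 4.8389 = 19.8972
Step 3: Objective decrease = 0.5 * g^T H^(-1) g = 9.9486


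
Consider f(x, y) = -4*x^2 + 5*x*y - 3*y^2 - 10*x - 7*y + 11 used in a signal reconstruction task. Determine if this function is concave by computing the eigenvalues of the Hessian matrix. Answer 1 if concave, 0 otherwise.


The Hessian of f(x,y) = -4*x^2 + 5*x*y - 3*y^2 - 10*x - 7*y + 11 is:
H = [[-8, 5], [5, -6]]
Trace = -8 - 6 = -14
Determinant = -8*-6 - (5)^2 = 23
Discriminant = (-14)^2 - 4*23 = 104.0
Eigenvalues: lambda_1 = -12.099, lambda_2 = -1.901
The function is concave.

1


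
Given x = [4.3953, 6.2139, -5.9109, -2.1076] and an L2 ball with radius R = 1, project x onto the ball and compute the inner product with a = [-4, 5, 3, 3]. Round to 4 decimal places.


Step 1: Compute ||x|| (intermediates to 6 decimals).
||x|| = sqrt(4.3953^2 + 6.2139^2 + (-5.9109)^2 + (-2.1076)^2) = 9.864681
Step 2: Project.
Since ||x|| > R, scale = R/||x|| = 1/9.864681 = 0.101372, proj(x) = scale * x
proj(x) = [0.44556, 0.629915, -0.5992, -0.213652]
Step 3: Dot product.
a^T * proj(x) = -4*0.44556 + 5*0.629915 + 3*(-0.5992) + 3*(-0.213652) = -1.0712


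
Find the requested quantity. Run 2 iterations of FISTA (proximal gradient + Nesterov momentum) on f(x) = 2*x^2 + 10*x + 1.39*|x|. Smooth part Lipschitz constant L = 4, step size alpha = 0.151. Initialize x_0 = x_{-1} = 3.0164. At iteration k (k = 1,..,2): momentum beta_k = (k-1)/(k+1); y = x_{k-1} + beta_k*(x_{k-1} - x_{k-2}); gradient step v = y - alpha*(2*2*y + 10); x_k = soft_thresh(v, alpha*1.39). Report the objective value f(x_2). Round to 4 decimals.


FISTA on f(x) = 2*x^2 + 10*x + 1.39*|x|
L = 4, alpha = 0.151
Iteration 1: beta = 0.0, y = 3.0164 + 0.0*(3.0164 - 3.0164) = 3.0164
  grad(y) = 22.0656, v = y - alpha*grad = -0.3155
  prox(v) = soft_thresh(-0.3155, 0.2099) = -0.1056
Iteration 2: beta = 0.3333, y = -0.1056 + 0.3333*(-0.1056 - 3.0164) = -1.1463
  grad(y) = 5.4149, v = y - alpha*grad = -1.9639
  prox(v) = soft_thresh(-1.9639, 0.2099) = -1.754
f(x_2) = 2*(-1.754)^2 + 10*(-1.754) + 1.39*|-1.754| = -8.949


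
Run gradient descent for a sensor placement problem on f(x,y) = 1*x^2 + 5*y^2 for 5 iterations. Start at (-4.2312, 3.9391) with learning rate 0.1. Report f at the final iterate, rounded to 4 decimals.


Gradient descent on f(x,y) = 1*x^2 + 5*y^2.
Starting point: (-4.2312, 3.9391), alpha = 0.1
Step 1: grad_x = 2*1*-4.2312 = -8.4624, grad_y = 2*5*3.9391 = 39.391
  x_1 = -4.2312 - 0.1*-8.4624 = -3.385
  y_1 = 3.9391 - 0.1*39.391 = 0.0
Step 2: grad_x = 2*1*-3.385 = -6.7699, grad_y = 2*5*0.0 = 0.0
  x_2 = -3.385 - 0.1*-6.7699 = -2.708
  y_2 = 0.0 - 0.1*0.0 = 0.0
Step 3: grad_x = 2*1*-2.708 = -5.4159, grad_y = 2*5*0.0 = 0.0
  x_3 = -2.708 - 0.1*-5.4159 = -2.1664
  y_3 = 0.0 - 0.1*0.0 = 0.0
Step 4: grad_x = 2*1*-2.1664 = -4.3327, grad_y = 2*5*0.0 = 0.0
  x_4 = -2.1664 - 0.1*-4.3327 = -1.7331
  y_4 = 0.0 - 0.1*0.0 = 0.0
Step 5: grad_x = 2*1*-1.7331 = -3.4662, grad_y = 2*5*0.0 = 0.0
  x_5 = -1.7331 - 0.1*-3.4662 = -1.3865
  y_5 = 0.0 - 0.1*0.0 = 0.0
f(-1.3865, 0.0) = 1*(-1.3865)^2 + 5*0.0^2 = 1.9223


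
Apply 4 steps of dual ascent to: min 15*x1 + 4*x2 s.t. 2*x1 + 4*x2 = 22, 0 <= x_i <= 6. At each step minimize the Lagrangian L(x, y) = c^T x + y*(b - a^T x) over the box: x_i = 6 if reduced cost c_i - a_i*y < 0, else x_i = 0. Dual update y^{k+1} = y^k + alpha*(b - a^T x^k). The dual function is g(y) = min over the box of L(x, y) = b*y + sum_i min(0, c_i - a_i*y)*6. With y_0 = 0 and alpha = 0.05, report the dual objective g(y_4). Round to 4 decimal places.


Dual ascent for LP: min 15*x1 + 4*x2, 2*x1 + 4*x2 = 22, 0 <= x_i <= 6
Step 1: y^k = 0.0, reduced costs: (15.0, 4.0)
  x^k = (0.0, 0.0), subgradient = b - a^T x = 22.0
  y^{k+1} = 0.0 + 0.05*22.0 = 1.1
Step 2: y^k = 1.1, reduced costs: (12.8, -0.4)
  x^k = (0.0, 6.0), subgradient = b - a^T x = -2.0
  y^{k+1} = 1.1 + 0.05*-2.0 = 1.0
Step 3: y^k = 1.0, reduced costs: (13.0, 0.0)
  x^k = (0.0, 0.0), subgradient = b - a^T x = 22.0
  y^{k+1} = 1.0 + 0.05*22.0 = 2.1
Step 4: y^k = 2.1, reduced costs: (10.8, -4.4)
  x^k = (0.0, 6.0), subgradient = b - a^T x = -2.0
  y^{k+1} = 2.1 + 0.05*-2.0 = 2.0
Dual objective at y_4 = 2.0: reduced costs (11.0, -4.0), box minimizer x = (0.0, 6.0)
g(y_4) = b*y + (c1 - a1*y)*x1 + (c2 - a2*y)*x2 = 22*2.0 + 11.0*0.0 + (-4.0)*6.0 = 44.0 + 0.0 - 24.0 = 20.0


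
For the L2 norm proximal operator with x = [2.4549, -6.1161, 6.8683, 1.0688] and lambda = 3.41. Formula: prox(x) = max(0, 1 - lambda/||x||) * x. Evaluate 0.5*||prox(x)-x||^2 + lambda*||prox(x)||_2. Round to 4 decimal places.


Step 1: Compute ||x||.
||x|| = 9.5786
Step 2: Compute scaling factor.
scale = max(0, 1 - 3.41/9.5786) = 0.644
Step 3: prox(x) = [1.5809, -3.9388, 4.4232, 0.6883]
||prox(x)|| = 6.1686
Step 4: Proximal objective.
0.5*||prox-x||^2 = 5.8141
lambda*||prox|| = 21.0349
Total = 26.8489


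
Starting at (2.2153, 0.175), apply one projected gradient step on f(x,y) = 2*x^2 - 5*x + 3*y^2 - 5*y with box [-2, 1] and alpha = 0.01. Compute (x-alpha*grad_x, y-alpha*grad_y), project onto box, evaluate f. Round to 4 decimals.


Step 1: Compute gradient at (2.2153, 0.175).
grad_x = 2*2*2.2153 - 5 = 3.8612
grad_y = 2*3*0.175 - 5 = -3.95
Step 2: Gradient step.
x_raw = 2.2153 - 0.01*3.8612 = 2.1767
y_raw = 0.175 - 0.01*-3.95 = 0.2145
Step 3: Project onto [-2, 1].
x_proj = clip(2.1767) = 1.0
y_proj = clip(0.2145) = 0.2145
Step 4: Evaluate f.
f(1.0, 0.2145) = -3.9345


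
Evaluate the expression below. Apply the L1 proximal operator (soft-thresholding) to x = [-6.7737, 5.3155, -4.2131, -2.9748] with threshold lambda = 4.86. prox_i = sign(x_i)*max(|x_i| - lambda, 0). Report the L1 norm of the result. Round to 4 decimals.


Soft-thresholding with lambda = 4.86:
prox(-6.7737) = sign(-6.7737)*max(|-6.7737| - 4.86, 0) = -1.9137
prox(5.3155) = sign(5.3155)*max(|5.3155| - 4.86, 0) = 0.4555
prox(-4.2131) = sign(-4.2131)*max(|-4.2131| - 4.86, 0) = 0.0
prox(-2.9748) = sign(-2.9748)*max(|-2.9748| - 4.86, 0) = 0.0
prox(x) = [-1.9137, 0.4555, 0.0, 0.0]
||prox(x)||_1 = 1.9137 + 0.4555 + 0.0 + 0.0 = 2.3692
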